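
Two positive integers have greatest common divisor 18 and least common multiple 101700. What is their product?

For any two positive integers, gcd × lcm = product = 18 × 101700 = 1830600.

1830600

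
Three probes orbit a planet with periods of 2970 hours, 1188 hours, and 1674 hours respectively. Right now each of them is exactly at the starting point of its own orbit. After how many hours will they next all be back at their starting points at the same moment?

184140 hours

They coincide at every common multiple of the periods; the first is the LCM.
2970 = 2 × 3^3 × 5 × 11
1188 = 2^2 × 3^3 × 11
1674 = 2 × 3^3 × 31
LCM(2970, 1188, 1674) = 2^2 × 3^3 × 5 × 11 × 31 = 184140.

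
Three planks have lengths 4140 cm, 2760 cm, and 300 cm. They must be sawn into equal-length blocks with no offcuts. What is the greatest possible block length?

60 cm

The block length must divide every plank, so the greatest is gcd(4140, 2760, 300).
4140 = 2^2 × 3^2 × 5 × 23
2760 = 2^3 × 3 × 5 × 23
300 = 2^2 × 3 × 5^2
gcd(4140, 2760, 300) = 2^2 × 3 × 5 = 60.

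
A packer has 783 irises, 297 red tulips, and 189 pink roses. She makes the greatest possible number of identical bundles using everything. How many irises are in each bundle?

Number of bundles = gcd(783, 297, 189).
783 = 3^3 × 29
297 = 3^3 × 11
189 = 3^3 × 7
gcd(783, 297, 189) = 3^3 = 27.
irises per bundle = 783 / 27 = 29.

29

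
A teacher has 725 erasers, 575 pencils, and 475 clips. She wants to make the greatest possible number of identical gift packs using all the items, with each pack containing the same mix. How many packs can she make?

The pack count must divide each quantity, so the greatest is gcd(725, 575, 475).
725 = 5^2 × 29
575 = 5^2 × 23
475 = 5^2 × 19
gcd(725, 575, 475) = 5^2 = 25.

25 packs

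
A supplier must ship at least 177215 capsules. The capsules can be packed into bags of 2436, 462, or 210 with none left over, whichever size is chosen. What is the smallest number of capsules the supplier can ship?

267960

The number of capsules must be a common multiple of 2436, 462, and 210, so a multiple of their LCM.
2436 = 2^2 × 3 × 7 × 29
462 = 2 × 3 × 7 × 11
210 = 2 × 3 × 5 × 7
LCM(2436, 462, 210) = 2^2 × 3 × 5 × 7 × 11 × 29 = 133980.
Smallest multiple of 133980 that is ≥ 177215: ⌈177215/133980⌉ × 133980 = 2 × 133980 = 267960.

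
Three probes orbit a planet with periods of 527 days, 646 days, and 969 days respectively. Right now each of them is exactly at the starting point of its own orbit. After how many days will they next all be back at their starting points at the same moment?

60078 days

They coincide at every common multiple of the periods; the first is the LCM.
527 = 17 × 31
646 = 2 × 17 × 19
969 = 3 × 17 × 19
LCM(527, 646, 969) = 2 × 3 × 17 × 19 × 31 = 60078.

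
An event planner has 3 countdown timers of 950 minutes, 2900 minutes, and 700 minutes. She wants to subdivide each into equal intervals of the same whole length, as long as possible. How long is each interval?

50 minutes

The interval must divide each timer length; the longest such is the gcd.
950 = 2 × 5^2 × 19
2900 = 2^2 × 5^2 × 29
700 = 2^2 × 5^2 × 7
gcd(950, 2900, 700) = 2 × 5^2 = 50.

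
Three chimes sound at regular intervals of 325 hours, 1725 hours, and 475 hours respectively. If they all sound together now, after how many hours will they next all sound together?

They coincide at every common multiple of the periods; the first is the LCM.
325 = 5^2 × 13
1725 = 3 × 5^2 × 23
475 = 5^2 × 19
LCM(325, 1725, 475) = 3 × 5^2 × 13 × 19 × 23 = 426075.

426075 hours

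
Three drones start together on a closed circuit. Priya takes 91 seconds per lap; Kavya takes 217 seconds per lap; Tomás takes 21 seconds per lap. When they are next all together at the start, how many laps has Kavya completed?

The first common completion time is the LCM of the periods.
91 = 7 × 13
217 = 7 × 31
21 = 3 × 7
LCM(91, 217, 21) = 3 × 7 × 13 × 31 = 8463.
Laps for period 217: 8463 / 217 = 39.

39 laps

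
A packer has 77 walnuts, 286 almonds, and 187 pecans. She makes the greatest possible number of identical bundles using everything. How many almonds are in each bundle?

Number of bundles = gcd(77, 286, 187).
77 = 7 × 11
286 = 2 × 11 × 13
187 = 11 × 17
gcd(77, 286, 187) = 11.
almonds per bundle = 286 / 11 = 26.

26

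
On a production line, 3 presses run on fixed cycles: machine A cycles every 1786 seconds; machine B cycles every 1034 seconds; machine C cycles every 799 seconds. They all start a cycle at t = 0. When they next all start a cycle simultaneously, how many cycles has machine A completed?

187 cycles

All finish a whole number of cycles simultaneously at t = LCM of the periods.
1786 = 2 × 19 × 47
1034 = 2 × 11 × 47
799 = 17 × 47
LCM(1786, 1034, 799) = 2 × 11 × 17 × 19 × 47 = 333982.
Cycles for period 1786: 333982 / 1786 = 187.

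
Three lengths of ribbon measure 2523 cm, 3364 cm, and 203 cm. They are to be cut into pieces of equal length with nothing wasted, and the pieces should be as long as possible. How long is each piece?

29 cm

The greatest length dividing all of 2523, 3364, and 203 is their gcd.
2523 = 3 × 29^2
3364 = 2^2 × 29^2
203 = 7 × 29
gcd(2523, 3364, 203) = 29.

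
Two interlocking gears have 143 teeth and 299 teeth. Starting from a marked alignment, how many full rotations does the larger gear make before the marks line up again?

11 rotations

All finish a whole number of cycles simultaneously at t = LCM of the periods.
143 = 11 × 13
299 = 13 × 23
LCM(143, 299) = 11 × 13 × 23 = 3289.
Rotations for period 299: 3289 / 299 = 11.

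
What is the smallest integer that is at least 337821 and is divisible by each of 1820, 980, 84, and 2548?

343980

The integer must be a common multiple of 1820, 980, 84, and 2548, so a multiple of their LCM.
1820 = 2^2 × 5 × 7 × 13
980 = 2^2 × 5 × 7^2
84 = 2^2 × 3 × 7
2548 = 2^2 × 7^2 × 13
LCM(1820, 980, 84, 2548) = 2^2 × 3 × 5 × 7^2 × 13 = 38220.
Smallest multiple of 38220 that is ≥ 337821: ⌈337821/38220⌉ × 38220 = 9 × 38220 = 343980.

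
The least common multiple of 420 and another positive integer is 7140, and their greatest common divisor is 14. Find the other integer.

238

gcd × lcm = product of the two integers, so the other integer is (14 × 7140) / 420 = 238.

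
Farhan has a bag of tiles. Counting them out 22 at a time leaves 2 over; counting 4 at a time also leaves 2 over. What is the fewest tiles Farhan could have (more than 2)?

N − 2 must be a common multiple of 22 and 4.
22 = 2 × 11
4 = 2^2
LCM(22, 4) = 2^2 × 11 = 44.
Smallest N > 2 is LCM + 2 = 44 + 2 = 46.

46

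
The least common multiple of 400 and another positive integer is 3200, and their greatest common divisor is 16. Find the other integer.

128

gcd × lcm = product of the two integers, so the other integer is (16 × 3200) / 400 = 128.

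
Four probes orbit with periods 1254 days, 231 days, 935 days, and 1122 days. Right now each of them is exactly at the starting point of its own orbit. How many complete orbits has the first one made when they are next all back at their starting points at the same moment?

595 orbits

They are all back at their starting positions together after one LCM of the periods.
1254 = 2 × 3 × 11 × 19
231 = 3 × 7 × 11
935 = 5 × 11 × 17
1122 = 2 × 3 × 11 × 17
LCM(1254, 231, 935, 1122) = 2 × 3 × 5 × 7 × 11 × 17 × 19 = 746130.
Orbits for period 1254: 746130 / 1254 = 595.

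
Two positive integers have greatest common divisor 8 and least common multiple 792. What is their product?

For any two positive integers, gcd × lcm = product = 8 × 792 = 6336.

6336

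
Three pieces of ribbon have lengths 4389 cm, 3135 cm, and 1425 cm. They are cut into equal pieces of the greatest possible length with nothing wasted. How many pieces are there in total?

157

Piece length = gcd(4389, 3135, 1425).
4389 = 3 × 7 × 11 × 19
3135 = 3 × 5 × 11 × 19
1425 = 3 × 5^2 × 19
gcd(4389, 3135, 1425) = 3 × 19 = 57.
Total pieces = 4389/57 + 3135/57 + 1425/57 = 77 + 55 + 25 = 157.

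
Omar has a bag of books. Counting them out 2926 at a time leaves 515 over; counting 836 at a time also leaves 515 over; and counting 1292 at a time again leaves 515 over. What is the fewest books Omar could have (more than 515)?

N − 515 must be a common multiple of 2926, 836, and 1292.
2926 = 2 × 7 × 11 × 19
836 = 2^2 × 11 × 19
1292 = 2^2 × 17 × 19
LCM(2926, 836, 1292) = 2^2 × 7 × 11 × 17 × 19 = 99484.
Smallest N > 515 is LCM + 515 = 99484 + 515 = 99999.

99999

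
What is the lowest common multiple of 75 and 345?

75 = 3 × 5^2
345 = 3 × 5 × 23
LCM(75, 345) = 3 × 5^2 × 23 = 1725.

1725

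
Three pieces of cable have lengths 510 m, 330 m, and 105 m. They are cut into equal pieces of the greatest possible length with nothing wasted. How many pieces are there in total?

Piece length = gcd(510, 330, 105).
510 = 2 × 3 × 5 × 17
330 = 2 × 3 × 5 × 11
105 = 3 × 5 × 7
gcd(510, 330, 105) = 3 × 5 = 15.
Total pieces = 510/15 + 330/15 + 105/15 = 34 + 22 + 7 = 63.

63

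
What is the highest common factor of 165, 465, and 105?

165 = 3 × 5 × 11
465 = 3 × 5 × 31
105 = 3 × 5 × 7
gcd(165, 465, 105) = 3 × 5 = 15.

15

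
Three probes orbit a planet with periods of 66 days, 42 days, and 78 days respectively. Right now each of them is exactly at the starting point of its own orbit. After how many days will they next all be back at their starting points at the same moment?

6006 days

They coincide at every common multiple of the periods; the first is the LCM.
66 = 2 × 3 × 11
42 = 2 × 3 × 7
78 = 2 × 3 × 13
LCM(66, 42, 78) = 2 × 3 × 7 × 11 × 13 = 6006.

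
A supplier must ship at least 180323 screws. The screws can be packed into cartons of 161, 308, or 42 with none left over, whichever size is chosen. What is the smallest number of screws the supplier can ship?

191268

The number of screws must be a common multiple of 161, 308, and 42, so a multiple of their LCM.
161 = 7 × 23
308 = 2^2 × 7 × 11
42 = 2 × 3 × 7
LCM(161, 308, 42) = 2^2 × 3 × 7 × 11 × 23 = 21252.
Smallest multiple of 21252 that is ≥ 180323: ⌈180323/21252⌉ × 21252 = 9 × 21252 = 191268.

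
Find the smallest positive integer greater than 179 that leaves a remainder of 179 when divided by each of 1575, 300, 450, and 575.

N − 179 must be a common multiple of 1575, 300, 450, and 575.
1575 = 3^2 × 5^2 × 7
300 = 2^2 × 3 × 5^2
450 = 2 × 3^2 × 5^2
575 = 5^2 × 23
LCM(1575, 300, 450, 575) = 2^2 × 3^2 × 5^2 × 7 × 23 = 144900.
Smallest N > 179 is LCM + 179 = 144900 + 179 = 145079.

145079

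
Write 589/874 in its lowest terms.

31/46

589 = 19 × 31
874 = 2 × 19 × 23
gcd(589, 874) = 19.
Divide numerator and denominator by 19: 589/874 = 31/46.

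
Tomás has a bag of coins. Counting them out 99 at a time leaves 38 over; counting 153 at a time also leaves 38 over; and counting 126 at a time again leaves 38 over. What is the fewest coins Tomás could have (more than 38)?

23600

N − 38 must be a common multiple of 99, 153, and 126.
99 = 3^2 × 11
153 = 3^2 × 17
126 = 2 × 3^2 × 7
LCM(99, 153, 126) = 2 × 3^2 × 7 × 11 × 17 = 23562.
Smallest N > 38 is LCM + 38 = 23562 + 38 = 23600.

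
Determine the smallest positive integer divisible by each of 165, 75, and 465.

165 = 3 × 5 × 11
75 = 3 × 5^2
465 = 3 × 5 × 31
LCM(165, 75, 465) = 3 × 5^2 × 11 × 31 = 25575.

25575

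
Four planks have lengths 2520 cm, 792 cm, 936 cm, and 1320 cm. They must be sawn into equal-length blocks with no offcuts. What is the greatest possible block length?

This is the greatest common divisor of 2520, 792, 936, and 1320.
2520 = 2^3 × 3^2 × 5 × 7
792 = 2^3 × 3^2 × 11
936 = 2^3 × 3^2 × 13
1320 = 2^3 × 3 × 5 × 11
gcd(2520, 792, 936, 1320) = 2^3 × 3 = 24.

24 cm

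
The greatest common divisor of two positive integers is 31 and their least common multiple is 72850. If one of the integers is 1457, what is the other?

For two integers, gcd × lcm = product, so the other is (31 × 72850) / 1457 = 2258350 / 1457 = 1550.

1550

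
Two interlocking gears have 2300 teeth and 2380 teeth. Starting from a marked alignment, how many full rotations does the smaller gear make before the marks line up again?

119 rotations

The first common completion time is the LCM of the periods.
2300 = 2^2 × 5^2 × 23
2380 = 2^2 × 5 × 7 × 17
LCM(2300, 2380) = 2^2 × 5^2 × 7 × 17 × 23 = 273700.
Rotations for period 2300: 273700 / 2300 = 119.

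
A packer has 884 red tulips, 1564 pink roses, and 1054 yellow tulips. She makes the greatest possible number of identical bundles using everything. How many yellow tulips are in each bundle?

Number of bundles = gcd(884, 1564, 1054).
884 = 2^2 × 13 × 17
1564 = 2^2 × 17 × 23
1054 = 2 × 17 × 31
gcd(884, 1564, 1054) = 2 × 17 = 34.
yellow tulips per bundle = 1054 / 34 = 31.

31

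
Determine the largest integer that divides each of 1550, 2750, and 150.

1550 = 2 × 5^2 × 31
2750 = 2 × 5^3 × 11
150 = 2 × 3 × 5^2
gcd(1550, 2750, 150) = 2 × 5^2 = 50.

50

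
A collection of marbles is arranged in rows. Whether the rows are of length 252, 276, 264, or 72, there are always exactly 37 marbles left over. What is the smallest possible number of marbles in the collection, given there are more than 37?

127549

N − 37 must be a common multiple of 252, 276, 264, and 72.
252 = 2^2 × 3^2 × 7
276 = 2^2 × 3 × 23
264 = 2^3 × 3 × 11
72 = 2^3 × 3^2
LCM(252, 276, 264, 72) = 2^3 × 3^2 × 7 × 11 × 23 = 127512.
Smallest N > 37 is LCM + 37 = 127512 + 37 = 127549.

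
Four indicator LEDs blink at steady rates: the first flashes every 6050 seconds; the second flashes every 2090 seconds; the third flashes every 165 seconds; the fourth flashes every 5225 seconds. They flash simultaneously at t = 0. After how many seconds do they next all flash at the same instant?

They coincide at every common multiple of the periods; the first is the LCM.
6050 = 2 × 5^2 × 11^2
2090 = 2 × 5 × 11 × 19
165 = 3 × 5 × 11
5225 = 5^2 × 11 × 19
LCM(6050, 2090, 165, 5225) = 2 × 3 × 5^2 × 11^2 × 19 = 344850.

344850 seconds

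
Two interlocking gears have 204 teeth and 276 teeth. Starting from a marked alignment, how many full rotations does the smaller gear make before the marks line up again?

23 rotations

The first common completion time is the LCM of the periods.
204 = 2^2 × 3 × 17
276 = 2^2 × 3 × 23
LCM(204, 276) = 2^2 × 3 × 17 × 23 = 4692.
Rotations for period 204: 4692 / 204 = 23.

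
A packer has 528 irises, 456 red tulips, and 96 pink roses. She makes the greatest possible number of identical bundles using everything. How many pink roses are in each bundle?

Number of bundles = gcd(528, 456, 96).
528 = 2^4 × 3 × 11
456 = 2^3 × 3 × 19
96 = 2^5 × 3
gcd(528, 456, 96) = 2^3 × 3 = 24.
pink roses per bundle = 96 / 24 = 4.

4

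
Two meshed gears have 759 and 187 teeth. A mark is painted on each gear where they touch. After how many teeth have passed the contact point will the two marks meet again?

We need the least common multiple of the intervals.
759 = 3 × 11 × 23
187 = 11 × 17
LCM(759, 187) = 3 × 11 × 17 × 23 = 12903.

12903 teeth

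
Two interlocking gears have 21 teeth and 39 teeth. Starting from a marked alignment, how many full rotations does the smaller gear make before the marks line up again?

13 rotations

They are all back at their starting positions together after one LCM of the periods.
21 = 3 × 7
39 = 3 × 13
LCM(21, 39) = 3 × 7 × 13 = 273.
Rotations for period 21: 273 / 21 = 13.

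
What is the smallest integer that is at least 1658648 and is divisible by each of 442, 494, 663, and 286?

1662804

The integer must be a common multiple of 442, 494, 663, and 286, so a multiple of their LCM.
442 = 2 × 13 × 17
494 = 2 × 13 × 19
663 = 3 × 13 × 17
286 = 2 × 11 × 13
LCM(442, 494, 663, 286) = 2 × 3 × 11 × 13 × 17 × 19 = 277134.
Smallest multiple of 277134 that is ≥ 1658648: ⌈1658648/277134⌉ × 277134 = 6 × 277134 = 1662804.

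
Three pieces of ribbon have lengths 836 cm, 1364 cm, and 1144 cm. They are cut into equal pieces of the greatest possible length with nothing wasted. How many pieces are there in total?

Piece length = gcd(836, 1364, 1144).
836 = 2^2 × 11 × 19
1364 = 2^2 × 11 × 31
1144 = 2^3 × 11 × 13
gcd(836, 1364, 1144) = 2^2 × 11 = 44.
Total pieces = 836/44 + 1364/44 + 1144/44 = 19 + 31 + 26 = 76.

76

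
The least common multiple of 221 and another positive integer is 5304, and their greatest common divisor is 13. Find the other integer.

312

gcd × lcm = product of the two integers, so the other integer is (13 × 5304) / 221 = 312.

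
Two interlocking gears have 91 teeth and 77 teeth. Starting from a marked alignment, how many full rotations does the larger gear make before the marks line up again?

All finish a whole number of cycles simultaneously at t = LCM of the periods.
91 = 7 × 13
77 = 7 × 11
LCM(91, 77) = 7 × 11 × 13 = 1001.
Rotations for period 91: 1001 / 91 = 11.

11 rotations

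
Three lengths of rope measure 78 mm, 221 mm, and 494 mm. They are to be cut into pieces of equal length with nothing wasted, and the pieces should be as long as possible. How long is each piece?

13 mm

The greatest length dividing all of 78, 221, and 494 is their gcd.
78 = 2 × 3 × 13
221 = 13 × 17
494 = 2 × 13 × 19
gcd(78, 221, 494) = 13.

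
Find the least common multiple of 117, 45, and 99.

6435

117 = 3^2 × 13
45 = 3^2 × 5
99 = 3^2 × 11
LCM(117, 45, 99) = 3^2 × 5 × 11 × 13 = 6435.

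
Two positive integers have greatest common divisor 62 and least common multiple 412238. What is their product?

For any two positive integers, gcd × lcm = product = 62 × 412238 = 25558756.

25558756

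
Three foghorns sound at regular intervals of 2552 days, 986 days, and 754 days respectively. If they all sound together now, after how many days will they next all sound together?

We need the least common multiple of the intervals.
2552 = 2^3 × 11 × 29
986 = 2 × 17 × 29
754 = 2 × 13 × 29
LCM(2552, 986, 754) = 2^3 × 11 × 13 × 17 × 29 = 563992.

563992 days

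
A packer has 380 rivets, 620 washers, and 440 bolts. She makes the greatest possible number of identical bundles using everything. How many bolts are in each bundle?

Number of bundles = gcd(380, 620, 440).
380 = 2^2 × 5 × 19
620 = 2^2 × 5 × 31
440 = 2^3 × 5 × 11
gcd(380, 620, 440) = 2^2 × 5 = 20.
bolts per bundle = 440 / 20 = 22.

22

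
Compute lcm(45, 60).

45 = 3^2 × 5
60 = 2^2 × 3 × 5
LCM(45, 60) = 2^2 × 3^2 × 5 = 180.

180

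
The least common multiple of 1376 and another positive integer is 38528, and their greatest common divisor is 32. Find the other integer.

gcd × lcm = product of the two integers, so the other integer is (32 × 38528) / 1376 = 896.

896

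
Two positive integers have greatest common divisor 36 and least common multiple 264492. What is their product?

For any two positive integers, gcd × lcm = product = 36 × 264492 = 9521712.

9521712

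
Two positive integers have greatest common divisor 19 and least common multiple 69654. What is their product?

1323426

For any two positive integers, gcd × lcm = product = 19 × 69654 = 1323426.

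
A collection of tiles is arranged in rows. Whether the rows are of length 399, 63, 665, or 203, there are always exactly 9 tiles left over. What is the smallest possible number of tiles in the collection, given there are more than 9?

173574

N − 9 must be a common multiple of 399, 63, 665, and 203.
399 = 3 × 7 × 19
63 = 3^2 × 7
665 = 5 × 7 × 19
203 = 7 × 29
LCM(399, 63, 665, 203) = 3^2 × 5 × 7 × 19 × 29 = 173565.
Smallest N > 9 is LCM + 9 = 173565 + 9 = 173574.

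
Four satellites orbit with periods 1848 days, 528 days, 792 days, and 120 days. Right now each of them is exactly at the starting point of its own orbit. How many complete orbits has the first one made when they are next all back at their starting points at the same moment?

30 orbits

The first common completion time is the LCM of the periods.
1848 = 2^3 × 3 × 7 × 11
528 = 2^4 × 3 × 11
792 = 2^3 × 3^2 × 11
120 = 2^3 × 3 × 5
LCM(1848, 528, 792, 120) = 2^4 × 3^2 × 5 × 7 × 11 = 55440.
Orbits for period 1848: 55440 / 1848 = 30.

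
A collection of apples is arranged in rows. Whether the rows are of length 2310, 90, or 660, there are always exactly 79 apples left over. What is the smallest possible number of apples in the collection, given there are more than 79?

13939

N − 79 must be a common multiple of 2310, 90, and 660.
2310 = 2 × 3 × 5 × 7 × 11
90 = 2 × 3^2 × 5
660 = 2^2 × 3 × 5 × 11
LCM(2310, 90, 660) = 2^2 × 3^2 × 5 × 7 × 11 = 13860.
Smallest N > 79 is LCM + 79 = 13860 + 79 = 13939.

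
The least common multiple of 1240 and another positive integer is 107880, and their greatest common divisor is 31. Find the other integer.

2697

gcd × lcm = product of the two integers, so the other integer is (31 × 107880) / 1240 = 2697.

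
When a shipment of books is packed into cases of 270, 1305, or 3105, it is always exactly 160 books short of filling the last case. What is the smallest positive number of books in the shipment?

Being 160 short of a full case of size k means N ≡ −160 (mod k), i.e. N + 160 is a multiple of each size.
270 = 2 × 3^3 × 5
1305 = 3^2 × 5 × 29
3105 = 3^3 × 5 × 23
LCM(270, 1305, 3105) = 2 × 3^3 × 5 × 23 × 29 = 180090.
Smallest positive N is 180090 − 160 = 179930.

179930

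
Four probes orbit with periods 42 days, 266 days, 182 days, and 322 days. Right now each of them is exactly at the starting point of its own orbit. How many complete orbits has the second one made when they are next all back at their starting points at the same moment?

897 orbits

The first common completion time is the LCM of the periods.
42 = 2 × 3 × 7
266 = 2 × 7 × 19
182 = 2 × 7 × 13
322 = 2 × 7 × 23
LCM(42, 266, 182, 322) = 2 × 3 × 7 × 13 × 19 × 23 = 238602.
Orbits for period 266: 238602 / 266 = 897.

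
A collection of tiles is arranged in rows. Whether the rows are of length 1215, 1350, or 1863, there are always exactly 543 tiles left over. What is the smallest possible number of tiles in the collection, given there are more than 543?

N − 543 must be a common multiple of 1215, 1350, and 1863.
1215 = 3^5 × 5
1350 = 2 × 3^3 × 5^2
1863 = 3^4 × 23
LCM(1215, 1350, 1863) = 2 × 3^5 × 5^2 × 23 = 279450.
Smallest N > 543 is LCM + 543 = 279450 + 543 = 279993.

279993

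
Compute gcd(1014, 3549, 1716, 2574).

1014 = 2 × 3 × 13^2
3549 = 3 × 7 × 13^2
1716 = 2^2 × 3 × 11 × 13
2574 = 2 × 3^2 × 11 × 13
gcd(1014, 3549, 1716, 2574) = 3 × 13 = 39.

39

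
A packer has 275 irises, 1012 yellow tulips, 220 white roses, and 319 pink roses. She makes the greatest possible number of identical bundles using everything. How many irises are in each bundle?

Number of bundles = gcd(275, 1012, 220, 319).
275 = 5^2 × 11
1012 = 2^2 × 11 × 23
220 = 2^2 × 5 × 11
319 = 11 × 29
gcd(275, 1012, 220, 319) = 11.
irises per bundle = 275 / 11 = 25.

25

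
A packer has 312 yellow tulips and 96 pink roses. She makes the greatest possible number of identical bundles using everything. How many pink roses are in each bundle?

Number of bundles = gcd(312, 96).
312 = 2^3 × 3 × 13
96 = 2^5 × 3
gcd(312, 96) = 2^3 × 3 = 24.
pink roses per bundle = 96 / 24 = 4.

4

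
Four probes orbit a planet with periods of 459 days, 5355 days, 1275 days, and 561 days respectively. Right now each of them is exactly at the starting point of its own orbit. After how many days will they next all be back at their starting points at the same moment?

883575 days

We need the least common multiple of the intervals.
459 = 3^3 × 17
5355 = 3^2 × 5 × 7 × 17
1275 = 3 × 5^2 × 17
561 = 3 × 11 × 17
LCM(459, 5355, 1275, 561) = 3^3 × 5^2 × 7 × 11 × 17 = 883575.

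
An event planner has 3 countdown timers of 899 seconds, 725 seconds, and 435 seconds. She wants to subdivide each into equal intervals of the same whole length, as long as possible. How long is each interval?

29 seconds

The interval must divide each timer length; the longest such is the gcd.
899 = 29 × 31
725 = 5^2 × 29
435 = 3 × 5 × 29
gcd(899, 725, 435) = 29.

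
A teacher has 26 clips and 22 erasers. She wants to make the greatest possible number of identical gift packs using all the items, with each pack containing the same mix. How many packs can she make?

The pack count must divide each quantity, so the greatest is gcd(26, 22).
26 = 2 × 13
22 = 2 × 11
gcd(26, 22) = 2.

2 packs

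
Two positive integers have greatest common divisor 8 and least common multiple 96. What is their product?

768

For any two positive integers, gcd × lcm = product = 8 × 96 = 768.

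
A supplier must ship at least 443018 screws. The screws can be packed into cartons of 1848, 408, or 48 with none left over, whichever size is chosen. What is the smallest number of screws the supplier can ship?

502656

The number of screws must be a common multiple of 1848, 408, and 48, so a multiple of their LCM.
1848 = 2^3 × 3 × 7 × 11
408 = 2^3 × 3 × 17
48 = 2^4 × 3
LCM(1848, 408, 48) = 2^4 × 3 × 7 × 11 × 17 = 62832.
Smallest multiple of 62832 that is ≥ 443018: ⌈443018/62832⌉ × 62832 = 8 × 62832 = 502656.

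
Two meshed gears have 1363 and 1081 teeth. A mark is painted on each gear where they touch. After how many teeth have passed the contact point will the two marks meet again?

We need the least common multiple of the intervals.
1363 = 29 × 47
1081 = 23 × 47
LCM(1363, 1081) = 23 × 29 × 47 = 31349.

31349 teeth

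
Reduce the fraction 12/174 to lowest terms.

2/29

12 = 2^2 × 3
174 = 2 × 3 × 29
gcd(12, 174) = 2 × 3 = 6.
Divide numerator and denominator by 6: 12/174 = 2/29.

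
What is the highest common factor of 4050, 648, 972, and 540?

4050 = 2 × 3^4 × 5^2
648 = 2^3 × 3^4
972 = 2^2 × 3^5
540 = 2^2 × 3^3 × 5
gcd(4050, 648, 972, 540) = 2 × 3^3 = 54.

54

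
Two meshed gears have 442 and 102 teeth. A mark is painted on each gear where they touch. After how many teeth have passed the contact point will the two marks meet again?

They coincide at every common multiple of the periods; the first is the LCM.
442 = 2 × 13 × 17
102 = 2 × 3 × 17
LCM(442, 102) = 2 × 3 × 13 × 17 = 1326.

1326 teeth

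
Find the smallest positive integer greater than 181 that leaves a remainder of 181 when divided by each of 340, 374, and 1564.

N − 181 must be a common multiple of 340, 374, and 1564.
340 = 2^2 × 5 × 17
374 = 2 × 11 × 17
1564 = 2^2 × 17 × 23
LCM(340, 374, 1564) = 2^2 × 5 × 11 × 17 × 23 = 86020.
Smallest N > 181 is LCM + 181 = 86020 + 181 = 86201.

86201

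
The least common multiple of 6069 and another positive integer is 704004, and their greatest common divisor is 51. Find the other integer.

gcd × lcm = product of the two integers, so the other integer is (51 × 704004) / 6069 = 5916.

5916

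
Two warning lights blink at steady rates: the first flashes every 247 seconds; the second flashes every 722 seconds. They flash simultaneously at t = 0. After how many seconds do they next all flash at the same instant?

We need the least common multiple of the intervals.
247 = 13 × 19
722 = 2 × 19^2
LCM(247, 722) = 2 × 13 × 19^2 = 9386.

9386 seconds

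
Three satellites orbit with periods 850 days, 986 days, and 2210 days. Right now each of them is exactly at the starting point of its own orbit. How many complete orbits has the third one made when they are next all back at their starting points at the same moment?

All finish a whole number of cycles simultaneously at t = LCM of the periods.
850 = 2 × 5^2 × 17
986 = 2 × 17 × 29
2210 = 2 × 5 × 13 × 17
LCM(850, 986, 2210) = 2 × 5^2 × 13 × 17 × 29 = 320450.
Orbits for period 2210: 320450 / 2210 = 145.

145 orbits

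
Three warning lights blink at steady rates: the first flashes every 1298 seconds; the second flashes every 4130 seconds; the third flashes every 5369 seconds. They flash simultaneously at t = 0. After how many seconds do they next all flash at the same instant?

590590 seconds

The first simultaneous occurrence is after LCM of the individual periods.
1298 = 2 × 11 × 59
4130 = 2 × 5 × 7 × 59
5369 = 7 × 13 × 59
LCM(1298, 4130, 5369) = 2 × 5 × 7 × 11 × 13 × 59 = 590590.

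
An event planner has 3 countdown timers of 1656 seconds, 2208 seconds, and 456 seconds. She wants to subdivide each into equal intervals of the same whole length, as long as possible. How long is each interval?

The interval must divide each timer length; the longest such is the gcd.
1656 = 2^3 × 3^2 × 23
2208 = 2^5 × 3 × 23
456 = 2^3 × 3 × 19
gcd(1656, 2208, 456) = 2^3 × 3 = 24.

24 seconds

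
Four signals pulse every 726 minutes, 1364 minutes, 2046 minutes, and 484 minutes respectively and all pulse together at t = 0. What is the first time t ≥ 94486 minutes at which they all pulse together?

135036 minutes

Joint pulses occur at multiples of LCM(726, 1364, 2046, 484).
726 = 2 × 3 × 11^2
1364 = 2^2 × 11 × 31
2046 = 2 × 3 × 11 × 31
484 = 2^2 × 11^2
LCM(726, 1364, 2046, 484) = 2^2 × 3 × 11^2 × 31 = 45012.
Smallest multiple of 45012 that is ≥ 94486: ⌈94486/45012⌉ × 45012 = 3 × 45012 = 135036.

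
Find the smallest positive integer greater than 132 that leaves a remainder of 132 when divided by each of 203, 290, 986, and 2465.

N − 132 must be a common multiple of 203, 290, 986, and 2465.
203 = 7 × 29
290 = 2 × 5 × 29
986 = 2 × 17 × 29
2465 = 5 × 17 × 29
LCM(203, 290, 986, 2465) = 2 × 5 × 7 × 17 × 29 = 34510.
Smallest N > 132 is LCM + 132 = 34510 + 132 = 34642.

34642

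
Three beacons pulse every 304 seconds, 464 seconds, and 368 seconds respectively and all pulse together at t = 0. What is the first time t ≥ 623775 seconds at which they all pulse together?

811072 seconds

Joint pulses occur at multiples of LCM(304, 464, 368).
304 = 2^4 × 19
464 = 2^4 × 29
368 = 2^4 × 23
LCM(304, 464, 368) = 2^4 × 19 × 23 × 29 = 202768.
Smallest multiple of 202768 that is ≥ 623775: ⌈623775/202768⌉ × 202768 = 4 × 202768 = 811072.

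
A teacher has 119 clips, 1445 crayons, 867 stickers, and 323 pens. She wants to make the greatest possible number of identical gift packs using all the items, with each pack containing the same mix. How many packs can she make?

17 packs

The pack count must divide each quantity, so the greatest is gcd(119, 1445, 867, 323).
119 = 7 × 17
1445 = 5 × 17^2
867 = 3 × 17^2
323 = 17 × 19
gcd(119, 1445, 867, 323) = 17.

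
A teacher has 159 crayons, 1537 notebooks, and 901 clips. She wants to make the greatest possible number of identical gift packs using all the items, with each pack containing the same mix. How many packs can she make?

The pack count must divide each quantity, so the greatest is gcd(159, 1537, 901).
159 = 3 × 53
1537 = 29 × 53
901 = 17 × 53
gcd(159, 1537, 901) = 53.

53 packs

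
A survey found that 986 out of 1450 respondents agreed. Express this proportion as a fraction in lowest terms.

986 = 2 × 17 × 29
1450 = 2 × 5^2 × 29
gcd(986, 1450) = 2 × 29 = 58.
Divide numerator and denominator by 58: 986/1450 = 17/25.

17/25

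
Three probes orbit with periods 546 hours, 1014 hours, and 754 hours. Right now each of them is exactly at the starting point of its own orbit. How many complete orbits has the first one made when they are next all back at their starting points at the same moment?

The first common completion time is the LCM of the periods.
546 = 2 × 3 × 7 × 13
1014 = 2 × 3 × 13^2
754 = 2 × 13 × 29
LCM(546, 1014, 754) = 2 × 3 × 7 × 13^2 × 29 = 205842.
Orbits for period 546: 205842 / 546 = 377.

377 orbits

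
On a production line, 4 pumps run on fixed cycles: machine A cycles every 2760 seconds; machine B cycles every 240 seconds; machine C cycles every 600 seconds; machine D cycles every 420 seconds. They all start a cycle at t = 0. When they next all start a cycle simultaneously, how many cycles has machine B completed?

805 cycles

All finish a whole number of cycles simultaneously at t = LCM of the periods.
2760 = 2^3 × 3 × 5 × 23
240 = 2^4 × 3 × 5
600 = 2^3 × 3 × 5^2
420 = 2^2 × 3 × 5 × 7
LCM(2760, 240, 600, 420) = 2^4 × 3 × 5^2 × 7 × 23 = 193200.
Cycles for period 240: 193200 / 240 = 805.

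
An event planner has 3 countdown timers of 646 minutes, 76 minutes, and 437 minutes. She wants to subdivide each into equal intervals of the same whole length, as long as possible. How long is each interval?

The interval must divide each timer length; the longest such is the gcd.
646 = 2 × 17 × 19
76 = 2^2 × 19
437 = 19 × 23
gcd(646, 76, 437) = 19.

19 minutes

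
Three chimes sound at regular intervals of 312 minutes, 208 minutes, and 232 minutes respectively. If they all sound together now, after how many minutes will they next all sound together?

The first simultaneous occurrence is after LCM of the individual periods.
312 = 2^3 × 3 × 13
208 = 2^4 × 13
232 = 2^3 × 29
LCM(312, 208, 232) = 2^4 × 3 × 13 × 29 = 18096.

18096 minutes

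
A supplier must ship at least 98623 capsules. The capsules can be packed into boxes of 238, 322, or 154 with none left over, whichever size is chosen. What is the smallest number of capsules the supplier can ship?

120428

The number of capsules must be a common multiple of 238, 322, and 154, so a multiple of their LCM.
238 = 2 × 7 × 17
322 = 2 × 7 × 23
154 = 2 × 7 × 11
LCM(238, 322, 154) = 2 × 7 × 11 × 17 × 23 = 60214.
Smallest multiple of 60214 that is ≥ 98623: ⌈98623/60214⌉ × 60214 = 2 × 60214 = 120428.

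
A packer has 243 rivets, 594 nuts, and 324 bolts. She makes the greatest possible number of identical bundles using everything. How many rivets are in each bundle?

9

Number of bundles = gcd(243, 594, 324).
243 = 3^5
594 = 2 × 3^3 × 11
324 = 2^2 × 3^4
gcd(243, 594, 324) = 3^3 = 27.
rivets per bundle = 243 / 27 = 9.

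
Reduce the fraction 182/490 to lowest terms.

13/35

182 = 2 × 7 × 13
490 = 2 × 5 × 7^2
gcd(182, 490) = 2 × 7 = 14.
Divide numerator and denominator by 14: 182/490 = 13/35.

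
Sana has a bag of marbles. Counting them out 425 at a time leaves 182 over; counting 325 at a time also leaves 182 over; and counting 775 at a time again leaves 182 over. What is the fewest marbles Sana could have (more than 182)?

N − 182 must be a common multiple of 425, 325, and 775.
425 = 5^2 × 17
325 = 5^2 × 13
775 = 5^2 × 31
LCM(425, 325, 775) = 5^2 × 13 × 17 × 31 = 171275.
Smallest N > 182 is LCM + 182 = 171275 + 182 = 171457.

171457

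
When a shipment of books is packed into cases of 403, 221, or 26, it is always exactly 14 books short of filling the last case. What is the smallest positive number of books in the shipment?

Being 14 short of a full case of size k means N ≡ −14 (mod k), i.e. N + 14 is a multiple of each size.
403 = 13 × 31
221 = 13 × 17
26 = 2 × 13
LCM(403, 221, 26) = 2 × 13 × 17 × 31 = 13702.
Smallest positive N is 13702 − 14 = 13688.

13688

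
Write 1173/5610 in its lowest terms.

23/110

1173 = 3 × 17 × 23
5610 = 2 × 3 × 5 × 11 × 17
gcd(1173, 5610) = 3 × 17 = 51.
Divide numerator and denominator by 51: 1173/5610 = 23/110.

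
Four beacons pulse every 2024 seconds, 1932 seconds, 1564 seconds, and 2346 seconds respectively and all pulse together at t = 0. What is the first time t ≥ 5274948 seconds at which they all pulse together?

5780544 seconds

Joint pulses occur at multiples of LCM(2024, 1932, 1564, 2346).
2024 = 2^3 × 11 × 23
1932 = 2^2 × 3 × 7 × 23
1564 = 2^2 × 17 × 23
2346 = 2 × 3 × 17 × 23
LCM(2024, 1932, 1564, 2346) = 2^3 × 3 × 7 × 11 × 17 × 23 = 722568.
Smallest multiple of 722568 that is ≥ 5274948: ⌈5274948/722568⌉ × 722568 = 8 × 722568 = 5780544.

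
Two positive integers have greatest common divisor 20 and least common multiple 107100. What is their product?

2142000

For any two positive integers, gcd × lcm = product = 20 × 107100 = 2142000.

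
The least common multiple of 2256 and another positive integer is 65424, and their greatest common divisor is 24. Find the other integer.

696

gcd × lcm = product of the two integers, so the other integer is (24 × 65424) / 2256 = 696.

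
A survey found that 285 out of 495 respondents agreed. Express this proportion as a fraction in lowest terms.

19/33

285 = 3 × 5 × 19
495 = 3^2 × 5 × 11
gcd(285, 495) = 3 × 5 = 15.
Divide numerator and denominator by 15: 285/495 = 19/33.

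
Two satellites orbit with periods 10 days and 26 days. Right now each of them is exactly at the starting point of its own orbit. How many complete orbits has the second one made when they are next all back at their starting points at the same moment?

They are all back at their starting positions together after one LCM of the periods.
10 = 2 × 5
26 = 2 × 13
LCM(10, 26) = 2 × 5 × 13 = 130.
Orbits for period 26: 130 / 26 = 5.

5 orbits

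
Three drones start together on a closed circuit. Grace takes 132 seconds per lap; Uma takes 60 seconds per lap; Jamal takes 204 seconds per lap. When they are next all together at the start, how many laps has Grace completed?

85 laps

All finish a whole number of cycles simultaneously at t = LCM of the periods.
132 = 2^2 × 3 × 11
60 = 2^2 × 3 × 5
204 = 2^2 × 3 × 17
LCM(132, 60, 204) = 2^2 × 3 × 5 × 11 × 17 = 11220.
Laps for period 132: 11220 / 132 = 85.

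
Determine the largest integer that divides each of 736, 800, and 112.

16

736 = 2^5 × 23
800 = 2^5 × 5^2
112 = 2^4 × 7
gcd(736, 800, 112) = 2^4 = 16.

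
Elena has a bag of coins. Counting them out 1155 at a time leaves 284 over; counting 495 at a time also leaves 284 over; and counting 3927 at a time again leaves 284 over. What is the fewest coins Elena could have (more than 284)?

59189

N − 284 must be a common multiple of 1155, 495, and 3927.
1155 = 3 × 5 × 7 × 11
495 = 3^2 × 5 × 11
3927 = 3 × 7 × 11 × 17
LCM(1155, 495, 3927) = 3^2 × 5 × 7 × 11 × 17 = 58905.
Smallest N > 284 is LCM + 284 = 58905 + 284 = 59189.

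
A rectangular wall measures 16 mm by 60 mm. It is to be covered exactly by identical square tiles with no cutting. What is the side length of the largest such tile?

By the Euclidean algorithm:
60 = 3 × 16 + 12
16 = 1 × 12 + 4
12 = 3 × 4 + 0
gcd(16, 60) = 4.

4 mm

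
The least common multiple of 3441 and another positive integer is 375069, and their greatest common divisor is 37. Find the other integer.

gcd × lcm = product of the two integers, so the other integer is (37 × 375069) / 3441 = 4033.

4033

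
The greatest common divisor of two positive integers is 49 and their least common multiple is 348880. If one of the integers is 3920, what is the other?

For two integers, gcd × lcm = product, so the other is (49 × 348880) / 3920 = 17095120 / 3920 = 4361.

4361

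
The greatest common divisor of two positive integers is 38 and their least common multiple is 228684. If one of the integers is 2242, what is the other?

3876

For two integers, gcd × lcm = product, so the other is (38 × 228684) / 2242 = 8689992 / 2242 = 3876.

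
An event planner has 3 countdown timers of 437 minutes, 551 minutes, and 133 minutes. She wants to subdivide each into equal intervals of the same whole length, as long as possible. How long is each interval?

The interval must divide each timer length; the longest such is the gcd.
437 = 19 × 23
551 = 19 × 29
133 = 7 × 19
gcd(437, 551, 133) = 19.

19 minutes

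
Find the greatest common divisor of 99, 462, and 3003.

33

99 = 3^2 × 11
462 = 2 × 3 × 7 × 11
3003 = 3 × 7 × 11 × 13
gcd(99, 462, 3003) = 3 × 11 = 33.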